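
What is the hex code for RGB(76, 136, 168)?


R = 76 → 4C (hex)
G = 136 → 88 (hex)
B = 168 → A8 (hex)
Hex = #4C88A8


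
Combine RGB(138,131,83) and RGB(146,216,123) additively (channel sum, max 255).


Additive: each channel = min(255, C₁+C₂)
R: 138+146 = 284 → 255
G: 131+216 = 347 → 255
B: 83+123 = 206 → 206
= RGB(255, 255, 206)


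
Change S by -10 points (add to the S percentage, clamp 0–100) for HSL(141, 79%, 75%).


Original S = 79%
Adjustment = -10 percentage points
New S = 79 + (-10) = 69
Clamp to [0, 100] → 69
= HSL(141°, 69%, 75%)


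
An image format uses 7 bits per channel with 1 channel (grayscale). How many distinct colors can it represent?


Total bits = 7 bits/channel × 1 channels = 7 bits
Distinct colors = 2^7
= 128 colors


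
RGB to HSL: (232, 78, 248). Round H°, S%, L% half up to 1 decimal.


Normalize: R'=232/255≈0.9098, G'=78/255≈0.3059, B'=248/255≈0.9725
Max=248/255, Min=78/255, Δ=Max-Min=170/255
L = (Max+Min)/2 = (248+78)/510 = 326/510 = 0.63921… → L = 63.9%
L > 0.5 → S = Δ/(2-Max-Min) = 170/(510-248-78) = 170/184 = 0.92391… → S = 92.4%
(the 1/255 factors cancel in S and H, so raw channel differences can be used)
Max is B' → H = 60 × ((R-G)/Δ + 4) = 60 × ((232-78)/170 + 4)
  154/170 + 4 = 0.9058… + 4 = 4.9058…
  H = 60 × 4.9058… = 294.352…° → H = 294.4°
= HSL(294.4°, 92.4%, 63.9%)


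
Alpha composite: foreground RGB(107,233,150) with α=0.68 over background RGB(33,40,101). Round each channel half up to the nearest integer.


C = α×F + (1-α)×B, with 1-α = 0.32
R: 0.68×107 + 0.32×33 = 72.76 + 10.56 = 83.32 → 83
G: 0.68×233 + 0.32×40 = 158.44 + 12.80 = 171.24 → 171
B: 0.68×150 + 0.32×101 = 102.00 + 32.32 = 134.32 → 134
= RGB(83, 171, 134)


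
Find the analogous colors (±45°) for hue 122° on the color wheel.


Base hue: 122°
Left analog: (122 - 45) mod 360 = 77°
Right analog: (122 + 45) mod 360 = 167°
Analogous hues = 77° and 167°


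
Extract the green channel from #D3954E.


Color: #D3954E
R = D3 = 211
G = 95 = 149
B = 4E = 78
Green = 149


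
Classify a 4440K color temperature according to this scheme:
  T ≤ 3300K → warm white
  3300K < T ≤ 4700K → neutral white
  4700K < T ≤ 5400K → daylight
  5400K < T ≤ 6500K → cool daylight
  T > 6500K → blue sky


Temperature: 4440K
3300K < 4440K ≤ 4700K → neutral white
Classification: neutral white


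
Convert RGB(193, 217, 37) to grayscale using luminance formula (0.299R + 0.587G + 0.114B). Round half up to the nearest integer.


Gray = 0.299×R + 0.587×G + 0.114×B
Gray = 0.299×193 + 0.587×217 + 0.114×37
Gray = 57.707 + 127.379 + 4.218
Gray = 189.304 → round half up → 189
Gray = 189


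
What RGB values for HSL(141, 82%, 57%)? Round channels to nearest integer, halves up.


H=141°, S=0.82, L=0.57
C = (1-|2L-1|)×S = (1-|0.14|)×0.82 = 0.7052
H' = H/60 = 141/60 ≈ 2.3500; X = C×(1-|H' mod 2 - 1|) = 0.24682
m = L - C/2 = 0.57 - 0.3526 = 0.2174
Sector ⌊H'⌋ = 2 → (R',G',B') = (0.0, 0.7052, 0.24682)
RGB = ((R'+m)×255, (G'+m)×255, (B'+m)×255) = (55.437, 235.263, 118.3761)
Round half up → RGB(55, 235, 118)


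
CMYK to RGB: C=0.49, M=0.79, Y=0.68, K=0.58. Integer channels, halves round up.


R = 255 × (1-C) × (1-K) = 255 × 0.51 × 0.42 = 54.621 → 55
G = 255 × (1-M) × (1-K) = 255 × 0.21 × 0.42 = 22.491 → 22
B = 255 × (1-Y) × (1-K) = 255 × 0.32 × 0.42 = 34.272 → 34
= RGB(55, 22, 34)


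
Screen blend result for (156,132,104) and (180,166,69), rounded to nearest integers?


Screen: C = 255 - (255-A)×(255-B)/255, rounded to nearest integer
R: 255 - (255-156)×(255-180)/255 = 255 - 7425/255 ≈ 255 - 29.118 = 225.882 → 226
G: 255 - (255-132)×(255-166)/255 = 255 - 10947/255 ≈ 255 - 42.929 = 212.071 → 212
B: 255 - (255-104)×(255-69)/255 = 255 - 28086/255 ≈ 255 - 110.141 = 144.859 → 145
= RGB(226, 212, 145)


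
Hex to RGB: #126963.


12 → 18 (R)
69 → 105 (G)
63 → 99 (B)
= RGB(18, 105, 99)


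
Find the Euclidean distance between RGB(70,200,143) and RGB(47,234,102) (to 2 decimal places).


d = √[(R₁-R₂)² + (G₁-G₂)² + (B₁-B₂)²]
d = √[(70-47)² + (200-234)² + (143-102)²]
d = √[529 + 1156 + 1681]
d = √3366
d ≈ 58.02


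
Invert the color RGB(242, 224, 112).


Invert: (255-R, 255-G, 255-B)
R: 255-242 = 13
G: 255-224 = 31
B: 255-112 = 143
= RGB(13, 31, 143)


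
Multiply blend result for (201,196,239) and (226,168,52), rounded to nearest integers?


Multiply: C = A×B/255, rounded to nearest integer
R: 201×226/255 = 45426/255 ≈ 178.141 → 178
G: 196×168/255 = 32928/255 ≈ 129.129 → 129
B: 239×52/255 = 12428/255 ≈ 48.737 → 49
= RGB(178, 129, 49)


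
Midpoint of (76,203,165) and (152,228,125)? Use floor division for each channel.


Midpoint: each channel = ⌊(C₁+C₂)/2⌋
R: ⌊(76+152)/2⌋ = 114
G: ⌊(203+228)/2⌋ = 215
B: ⌊(165+125)/2⌋ = 145
= RGB(114, 215, 145)


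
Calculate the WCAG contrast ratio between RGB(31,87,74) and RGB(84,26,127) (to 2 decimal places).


Linearize each sRGB channel c=v/255: c/12.92 if c ≤ 0.04045 else ((c+0.055)/1.055)^2.4
L = 0.2126×R_lin + 0.7152×G_lin + 0.0722×B_lin
Color 1 (31,87,74):
  R=31: 31/255≈0.1216 > 0.04045 → ((0.1216+0.055)/1.055)^2.4 ≈ 0.01370
  G=87: 87/255≈0.3412 > 0.04045 → ((0.3412+0.055)/1.055)^2.4 ≈ 0.09531
  B=74: 74/255≈0.2902 > 0.04045 → ((0.2902+0.055)/1.055)^2.4 ≈ 0.06848
  L1 = 0.2126×0.01370 + 0.7152×0.09531 + 0.0722×0.06848 ≈ 0.07602
Color 2 (84,26,127):
  R=84: 84/255≈0.3294 > 0.04045 → ((0.3294+0.055)/1.055)^2.4 ≈ 0.08866
  G=26: 26/255≈0.1020 > 0.04045 → ((0.1020+0.055)/1.055)^2.4 ≈ 0.01033
  B=127: 127/255≈0.4980 > 0.04045 → ((0.4980+0.055)/1.055)^2.4 ≈ 0.21223
  L2 = 0.2126×0.08866 + 0.7152×0.01033 + 0.0722×0.21223 ≈ 0.04156
Lighter = 0.07602, Darker = 0.04156
Ratio = (L_lighter + 0.05) / (L_darker + 0.05)
Ratio = (0.07602 + 0.05) / (0.04156 + 0.05) = 0.12602 / 0.09156 ≈ 1.3764
Ratio ≈ 1.38:1


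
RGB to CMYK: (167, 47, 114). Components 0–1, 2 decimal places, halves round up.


R'=167/255≈0.6549, G'=47/255≈0.1843, B'=114/255≈0.4471
K = 1 - max(R',G',B') = 1 - 167/255 = 88/255 = 0.34509… → 0.35
(1-R'-K)/(1-K) simplifies to (max-R)/max with max = 167:
C = (167-167)/167 = 0/167 = 0 → 0.00
M = (167-47)/167 = 120/167 = 0.71856… → 0.72
Y = (167-114)/167 = 53/167 = 0.31736… → 0.32
= CMYK(0.00, 0.72, 0.32, 0.35)


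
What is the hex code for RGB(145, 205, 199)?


R = 145 → 91 (hex)
G = 205 → CD (hex)
B = 199 → C7 (hex)
Hex = #91CDC7


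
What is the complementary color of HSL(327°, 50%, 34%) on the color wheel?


Complement = opposite side of color wheel = hue + 180°
H' = (327 + 180) mod 360 = 147°
S and L unchanged.
= HSL(147°, 50%, 34%)


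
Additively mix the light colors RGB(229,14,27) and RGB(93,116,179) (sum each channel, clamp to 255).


Additive: each channel = min(255, C₁+C₂)
R: 229+93 = 322 → 255
G: 14+116 = 130 → 130
B: 27+179 = 206 → 206
= RGB(255, 130, 206)


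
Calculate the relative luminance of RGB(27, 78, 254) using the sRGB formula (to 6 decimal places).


Linearize each channel (sRGB transfer function): c = v/255; c_lin = c/12.92 if c ≤ 0.04045, else ((c+0.055)/1.055)^2.4
  R: 27/255 ≈ 0.105882 > 0.04045 → ((0.105882+0.055)/1.055)^2.4 ≈ 0.010960
  G: 78/255 ≈ 0.305882 > 0.04045 → ((0.305882+0.055)/1.055)^2.4 ≈ 0.076185
  B: 254/255 ≈ 0.996078 > 0.04045 → ((0.996078+0.055)/1.055)^2.4 ≈ 0.991102
R_lin = 0.010960, G_lin = 0.076185, B_lin = 0.991102
L = 0.2126×R + 0.7152×G + 0.0722×B
L = 0.2126×0.010960 + 0.7152×0.076185 + 0.0722×0.991102
L ≈ 0.128375


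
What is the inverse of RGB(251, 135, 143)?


Invert: (255-R, 255-G, 255-B)
R: 255-251 = 4
G: 255-135 = 120
B: 255-143 = 112
= RGB(4, 120, 112)


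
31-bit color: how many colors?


Colors = 2^bits = 2^31
= 2,147,483,648 colors


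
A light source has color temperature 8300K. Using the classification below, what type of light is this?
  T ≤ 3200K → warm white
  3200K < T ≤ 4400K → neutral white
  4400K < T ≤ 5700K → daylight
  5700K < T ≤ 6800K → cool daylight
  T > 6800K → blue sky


Temperature: 8300K
8300K > 6800K → blue sky
Classification: blue sky


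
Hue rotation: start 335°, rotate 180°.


New hue = (H + rotation) mod 360
New hue = (335 + 180) mod 360
= 515 mod 360
= 155°


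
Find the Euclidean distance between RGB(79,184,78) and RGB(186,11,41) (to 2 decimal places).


d = √[(R₁-R₂)² + (G₁-G₂)² + (B₁-B₂)²]
d = √[(79-186)² + (184-11)² + (78-41)²]
d = √[11449 + 29929 + 1369]
d = √42747
d ≈ 206.75


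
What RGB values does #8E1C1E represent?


8E → 142 (R)
1C → 28 (G)
1E → 30 (B)
= RGB(142, 28, 30)


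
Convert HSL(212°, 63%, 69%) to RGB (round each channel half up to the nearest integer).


H=212°, S=0.63, L=0.69
C = (1-|2L-1|)×S = (1-|0.38|)×0.63 = 0.3906
H' = H/60 = 212/60 ≈ 3.5333; X = C×(1-|H' mod 2 - 1|) = 0.18228
m = L - C/2 = 0.69 - 0.1953 = 0.4947
Sector ⌊H'⌋ = 3 → (R',G',B') = (0.0, 0.18228, 0.3906)
RGB = ((R'+m)×255, (G'+m)×255, (B'+m)×255) = (126.1485, 172.6299, 225.7515)
Round half up → RGB(126, 173, 226)


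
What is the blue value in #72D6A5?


Color: #72D6A5
R = 72 = 114
G = D6 = 214
B = A5 = 165
Blue = 165


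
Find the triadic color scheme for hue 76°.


Triadic: equally spaced at 120° intervals
H1 = 76°
H2 = (76 + 120) mod 360 = 196°
H3 = (76 + 240) mod 360 = 316°
Triadic = 76°, 196°, 316°


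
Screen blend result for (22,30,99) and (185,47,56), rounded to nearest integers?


Screen: C = 255 - (255-A)×(255-B)/255, rounded to nearest integer
R: 255 - (255-22)×(255-185)/255 = 255 - 16310/255 ≈ 255 - 63.961 = 191.039 → 191
G: 255 - (255-30)×(255-47)/255 = 255 - 46800/255 ≈ 255 - 183.529 = 71.471 → 71
B: 255 - (255-99)×(255-56)/255 = 255 - 31044/255 ≈ 255 - 121.741 = 133.259 → 133
= RGB(191, 71, 133)


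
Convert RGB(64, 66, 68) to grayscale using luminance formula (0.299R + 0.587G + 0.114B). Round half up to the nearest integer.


Gray = 0.299×R + 0.587×G + 0.114×B
Gray = 0.299×64 + 0.587×66 + 0.114×68
Gray = 19.136 + 38.742 + 7.752
Gray = 65.630 → round half up → 66
Gray = 66


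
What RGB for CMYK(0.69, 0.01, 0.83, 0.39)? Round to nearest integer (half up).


R = 255 × (1-C) × (1-K) = 255 × 0.31 × 0.61 = 48.2205 → 48
G = 255 × (1-M) × (1-K) = 255 × 0.99 × 0.61 = 153.9945 → 154
B = 255 × (1-Y) × (1-K) = 255 × 0.17 × 0.61 = 26.4435 → 26
= RGB(48, 154, 26)


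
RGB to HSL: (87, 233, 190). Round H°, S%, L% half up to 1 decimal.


Normalize: R'=87/255≈0.3412, G'=233/255≈0.9137, B'=190/255≈0.7451
Max=233/255, Min=87/255, Δ=Max-Min=146/255
L = (Max+Min)/2 = (233+87)/510 = 320/510 = 0.62745… → L = 62.7%
L > 0.5 → S = Δ/(2-Max-Min) = 146/(510-233-87) = 146/190 = 0.76842… → S = 76.8%
(the 1/255 factors cancel in S and H, so raw channel differences can be used)
Max is G' → H = 60 × ((B-R)/Δ + 2) = 60 × ((190-87)/146 + 2)
  103/146 + 2 = 0.7054… + 2 = 2.7054…
  H = 60 × 2.7054… = 162.328…° → H = 162.3°
= HSL(162.3°, 76.8%, 62.7%)


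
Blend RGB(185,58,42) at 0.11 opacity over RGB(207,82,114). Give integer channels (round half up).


C = α×F + (1-α)×B, with 1-α = 0.89
R: 0.11×185 + 0.89×207 = 20.35 + 184.23 = 204.58 → 205
G: 0.11×58 + 0.89×82 = 6.38 + 72.98 = 79.36 → 79
B: 0.11×42 + 0.89×114 = 4.62 + 101.46 = 106.08 → 106
= RGB(205, 79, 106)


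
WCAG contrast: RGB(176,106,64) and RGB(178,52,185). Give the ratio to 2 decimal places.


Linearize each sRGB channel c=v/255: c/12.92 if c ≤ 0.04045 else ((c+0.055)/1.055)^2.4
L = 0.2126×R_lin + 0.7152×G_lin + 0.0722×B_lin
Color 1 (176,106,64):
  R=176: 176/255≈0.6902 > 0.04045 → ((0.6902+0.055)/1.055)^2.4 ≈ 0.43415
  G=106: 106/255≈0.4157 > 0.04045 → ((0.4157+0.055)/1.055)^2.4 ≈ 0.14413
  B=64: 64/255≈0.2510 > 0.04045 → ((0.2510+0.055)/1.055)^2.4 ≈ 0.05127
  L1 = 0.2126×0.43415 + 0.7152×0.14413 + 0.0722×0.05127 ≈ 0.19908
Color 2 (178,52,185):
  R=178: 178/255≈0.6980 > 0.04045 → ((0.6980+0.055)/1.055)^2.4 ≈ 0.44520
  G=52: 52/255≈0.2039 > 0.04045 → ((0.2039+0.055)/1.055)^2.4 ≈ 0.03434
  B=185: 185/255≈0.7255 > 0.04045 → ((0.7255+0.055)/1.055)^2.4 ≈ 0.48515
  L2 = 0.2126×0.44520 + 0.7152×0.03434 + 0.0722×0.48515 ≈ 0.15424
Lighter = 0.19908, Darker = 0.15424
Ratio = (L_lighter + 0.05) / (L_darker + 0.05)
Ratio = (0.19908 + 0.05) / (0.15424 + 0.05) = 0.24908 / 0.20424 ≈ 1.2196
Ratio ≈ 1.22:1


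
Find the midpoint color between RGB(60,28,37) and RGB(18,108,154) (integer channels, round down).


Midpoint: each channel = ⌊(C₁+C₂)/2⌋
R: ⌊(60+18)/2⌋ = 39
G: ⌊(28+108)/2⌋ = 68
B: ⌊(37+154)/2⌋ = 95
= RGB(39, 68, 95)


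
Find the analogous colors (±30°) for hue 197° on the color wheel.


Base hue: 197°
Left analog: (197 - 30) mod 360 = 167°
Right analog: (197 + 30) mod 360 = 227°
Analogous hues = 167° and 227°


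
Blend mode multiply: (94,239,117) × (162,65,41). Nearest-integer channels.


Multiply: C = A×B/255, rounded to nearest integer
R: 94×162/255 = 15228/255 ≈ 59.718 → 60
G: 239×65/255 = 15535/255 ≈ 60.922 → 61
B: 117×41/255 = 4797/255 ≈ 18.812 → 19
= RGB(60, 61, 19)


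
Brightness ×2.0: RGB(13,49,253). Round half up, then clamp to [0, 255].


Multiply each channel by 2.0, round half up, clamp to [0, 255]
R: 13×2.0 = 26
G: 49×2.0 = 98
B: 253×2.0 = 506 → clamp → 255
= RGB(26, 98, 255)


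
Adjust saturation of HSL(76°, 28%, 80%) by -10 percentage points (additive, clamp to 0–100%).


Original S = 28%
Adjustment = -10 percentage points
New S = 28 + (-10) = 18
Clamp to [0, 100] → 18
= HSL(76°, 18%, 80%)


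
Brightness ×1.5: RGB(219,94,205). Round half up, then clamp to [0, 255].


Multiply each channel by 1.5, round half up, clamp to [0, 255]
R: 219×1.5 = 328.5 → round → 329 → clamp → 255
G: 94×1.5 = 141
B: 205×1.5 = 307.5 → round → 308 → clamp → 255
= RGB(255, 141, 255)


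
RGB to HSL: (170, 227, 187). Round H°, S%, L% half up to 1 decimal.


Normalize: R'=170/255≈0.6667, G'=227/255≈0.8902, B'=187/255≈0.7333
Max=227/255, Min=170/255, Δ=Max-Min=57/255
L = (Max+Min)/2 = (227+170)/510 = 397/510 = 0.77843… → L = 77.8%
L > 0.5 → S = Δ/(2-Max-Min) = 57/(510-227-170) = 57/113 = 0.50442… → S = 50.4%
(the 1/255 factors cancel in S and H, so raw channel differences can be used)
Max is G' → H = 60 × ((B-R)/Δ + 2) = 60 × ((187-170)/57 + 2)
  17/57 + 2 = 0.2982… + 2 = 2.2982…
  H = 60 × 2.2982… = 137.894…° → H = 137.9°
= HSL(137.9°, 50.4%, 77.8%)


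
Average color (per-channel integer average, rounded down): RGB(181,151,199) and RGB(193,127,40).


Midpoint: each channel = ⌊(C₁+C₂)/2⌋
R: ⌊(181+193)/2⌋ = 187
G: ⌊(151+127)/2⌋ = 139
B: ⌊(199+40)/2⌋ = 119
= RGB(187, 139, 119)


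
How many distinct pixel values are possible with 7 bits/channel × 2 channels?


Total bits = 7 bits/channel × 2 channels = 14 bits
Distinct pixel values = 2^14
= 16,384 pixel values


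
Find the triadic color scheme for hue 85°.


Triadic: equally spaced at 120° intervals
H1 = 85°
H2 = (85 + 120) mod 360 = 205°
H3 = (85 + 240) mod 360 = 325°
Triadic = 85°, 205°, 325°


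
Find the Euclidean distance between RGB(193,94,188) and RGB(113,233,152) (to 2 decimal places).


d = √[(R₁-R₂)² + (G₁-G₂)² + (B₁-B₂)²]
d = √[(193-113)² + (94-233)² + (188-152)²]
d = √[6400 + 19321 + 1296]
d = √27017
d ≈ 164.37


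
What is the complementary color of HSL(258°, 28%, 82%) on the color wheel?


Complement = opposite side of color wheel = hue + 180°
H' = (258 + 180) mod 360 = 78°
S and L unchanged.
= HSL(78°, 28%, 82%)


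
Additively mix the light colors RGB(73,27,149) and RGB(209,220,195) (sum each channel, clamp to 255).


Additive: each channel = min(255, C₁+C₂)
R: 73+209 = 282 → 255
G: 27+220 = 247 → 247
B: 149+195 = 344 → 255
= RGB(255, 247, 255)


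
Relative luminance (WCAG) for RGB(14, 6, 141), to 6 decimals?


Linearize each channel (sRGB transfer function): c = v/255; c_lin = c/12.92 if c ≤ 0.04045, else ((c+0.055)/1.055)^2.4
  R: 14/255 ≈ 0.054902 > 0.04045 → ((0.054902+0.055)/1.055)^2.4 ≈ 0.004391
  G: 6/255 ≈ 0.023529 ≤ 0.04045 → 0.023529/12.92 ≈ 0.001821
  B: 141/255 ≈ 0.552941 > 0.04045 → ((0.552941+0.055)/1.055)^2.4 ≈ 0.266356
R_lin = 0.004391, G_lin = 0.001821, B_lin = 0.266356
L = 0.2126×R + 0.7152×G + 0.0722×B
L = 0.2126×0.004391 + 0.7152×0.001821 + 0.0722×0.266356
L ≈ 0.021467


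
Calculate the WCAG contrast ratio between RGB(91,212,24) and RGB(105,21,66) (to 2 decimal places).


Linearize each sRGB channel c=v/255: c/12.92 if c ≤ 0.04045 else ((c+0.055)/1.055)^2.4
L = 0.2126×R_lin + 0.7152×G_lin + 0.0722×B_lin
Color 1 (91,212,24):
  R=91: 91/255≈0.3569 > 0.04045 → ((0.3569+0.055)/1.055)^2.4 ≈ 0.10462
  G=212: 212/255≈0.8314 > 0.04045 → ((0.8314+0.055)/1.055)^2.4 ≈ 0.65837
  B=24: 24/255≈0.0941 > 0.04045 → ((0.0941+0.055)/1.055)^2.4 ≈ 0.00913
  L1 = 0.2126×0.10462 + 0.7152×0.65837 + 0.0722×0.00913 ≈ 0.49377
Color 2 (105,21,66):
  R=105: 105/255≈0.4118 > 0.04045 → ((0.4118+0.055)/1.055)^2.4 ≈ 0.14126
  G=21: 21/255≈0.0824 > 0.04045 → ((0.0824+0.055)/1.055)^2.4 ≈ 0.00750
  B=66: 66/255≈0.2588 > 0.04045 → ((0.2588+0.055)/1.055)^2.4 ≈ 0.05448
  L2 = 0.2126×0.14126 + 0.7152×0.00750 + 0.0722×0.05448 ≈ 0.03933
Lighter = 0.49377, Darker = 0.03933
Ratio = (L_lighter + 0.05) / (L_darker + 0.05)
Ratio = (0.49377 + 0.05) / (0.03933 + 0.05) = 0.54377 / 0.08933 ≈ 6.0873
Ratio ≈ 6.09:1


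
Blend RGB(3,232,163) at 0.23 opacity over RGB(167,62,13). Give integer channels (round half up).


C = α×F + (1-α)×B, with 1-α = 0.77
R: 0.23×3 + 0.77×167 = 0.69 + 128.59 = 129.28 → 129
G: 0.23×232 + 0.77×62 = 53.36 + 47.74 = 101.10 → 101
B: 0.23×163 + 0.77×13 = 37.49 + 10.01 = 47.50 → 48
= RGB(129, 101, 48)


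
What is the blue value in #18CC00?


Color: #18CC00
R = 18 = 24
G = CC = 204
B = 00 = 0
Blue = 0


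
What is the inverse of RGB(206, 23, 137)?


Invert: (255-R, 255-G, 255-B)
R: 255-206 = 49
G: 255-23 = 232
B: 255-137 = 118
= RGB(49, 232, 118)


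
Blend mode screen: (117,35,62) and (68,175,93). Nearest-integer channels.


Screen: C = 255 - (255-A)×(255-B)/255, rounded to nearest integer
R: 255 - (255-117)×(255-68)/255 = 255 - 25806/255 ≈ 255 - 101.200 = 153.800 → 154
G: 255 - (255-35)×(255-175)/255 = 255 - 17600/255 ≈ 255 - 69.020 = 185.980 → 186
B: 255 - (255-62)×(255-93)/255 = 255 - 31266/255 ≈ 255 - 122.612 = 132.388 → 132
= RGB(154, 186, 132)


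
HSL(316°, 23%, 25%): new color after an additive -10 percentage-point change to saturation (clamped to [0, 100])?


Original S = 23%
Adjustment = -10 percentage points
New S = 23 + (-10) = 13
Clamp to [0, 100] → 13
= HSL(316°, 13%, 25%)


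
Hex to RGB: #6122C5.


61 → 97 (R)
22 → 34 (G)
C5 → 197 (B)
= RGB(97, 34, 197)


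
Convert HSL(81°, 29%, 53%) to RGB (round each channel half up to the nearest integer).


H=81°, S=0.29, L=0.53
C = (1-|2L-1|)×S = (1-|0.06|)×0.29 = 0.2726
H' = H/60 = 81/60 ≈ 1.3500; X = C×(1-|H' mod 2 - 1|) = 0.17719
m = L - C/2 = 0.53 - 0.1363 = 0.3937
Sector ⌊H'⌋ = 1 → (R',G',B') = (0.17719, 0.2726, 0.0)
RGB = ((R'+m)×255, (G'+m)×255, (B'+m)×255) = (145.57695, 169.9065, 100.3935)
Round half up → RGB(146, 170, 100)


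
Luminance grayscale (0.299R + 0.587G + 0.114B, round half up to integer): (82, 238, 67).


Gray = 0.299×R + 0.587×G + 0.114×B
Gray = 0.299×82 + 0.587×238 + 0.114×67
Gray = 24.518 + 139.706 + 7.638
Gray = 171.862 → round half up → 172
Gray = 172


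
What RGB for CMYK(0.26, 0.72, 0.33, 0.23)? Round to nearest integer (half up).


R = 255 × (1-C) × (1-K) = 255 × 0.74 × 0.77 = 145.299 → 145
G = 255 × (1-M) × (1-K) = 255 × 0.28 × 0.77 = 54.978 → 55
B = 255 × (1-Y) × (1-K) = 255 × 0.67 × 0.77 = 131.5545 → 132
= RGB(145, 55, 132)


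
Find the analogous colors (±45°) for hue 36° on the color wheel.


Base hue: 36°
Left analog: (36 - 45) mod 360 = 351°
Right analog: (36 + 45) mod 360 = 81°
Analogous hues = 351° and 81°


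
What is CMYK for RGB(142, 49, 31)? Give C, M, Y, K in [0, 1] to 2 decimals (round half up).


R'=142/255≈0.5569, G'=49/255≈0.1922, B'=31/255≈0.1216
K = 1 - max(R',G',B') = 1 - 142/255 = 113/255 = 0.44313… → 0.44
(1-R'-K)/(1-K) simplifies to (max-R)/max with max = 142:
C = (142-142)/142 = 0/142 = 0 → 0.00
M = (142-49)/142 = 93/142 = 0.65492… → 0.65
Y = (142-31)/142 = 111/142 = 0.78169… → 0.78
= CMYK(0.00, 0.65, 0.78, 0.44)


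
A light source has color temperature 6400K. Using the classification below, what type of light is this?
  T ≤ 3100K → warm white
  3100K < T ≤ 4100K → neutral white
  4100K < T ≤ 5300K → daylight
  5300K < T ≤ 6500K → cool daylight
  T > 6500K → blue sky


Temperature: 6400K
5300K < 6400K ≤ 6500K → cool daylight
Classification: cool daylight


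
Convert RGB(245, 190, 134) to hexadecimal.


R = 245 → F5 (hex)
G = 190 → BE (hex)
B = 134 → 86 (hex)
Hex = #F5BE86


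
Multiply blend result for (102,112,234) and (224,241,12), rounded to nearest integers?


Multiply: C = A×B/255, rounded to nearest integer
R: 102×224/255 = 22848/255 ≈ 89.600 → 90
G: 112×241/255 = 26992/255 ≈ 105.851 → 106
B: 234×12/255 = 2808/255 ≈ 11.012 → 11
= RGB(90, 106, 11)


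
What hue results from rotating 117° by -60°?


New hue = (H + rotation) mod 360
New hue = (117 -60) mod 360
= 57 mod 360
= 57°


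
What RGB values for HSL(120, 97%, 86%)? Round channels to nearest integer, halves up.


H=120°, S=0.97, L=0.86
C = (1-|2L-1|)×S = (1-|0.72|)×0.97 = 0.2716
H' = H/60 = 120/60 ≈ 2.0000; X = C×(1-|H' mod 2 - 1|) = 0.0
m = L - C/2 = 0.86 - 0.1358 = 0.7242
Sector ⌊H'⌋ = 2 → (R',G',B') = (0.0, 0.2716, 0.0)
RGB = ((R'+m)×255, (G'+m)×255, (B'+m)×255) = (184.671, 253.929, 184.671)
Round half up → RGB(185, 254, 185)


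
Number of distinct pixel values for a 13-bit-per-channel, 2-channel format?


Total bits = 13 bits/channel × 2 channels = 26 bits
Distinct pixel values = 2^26
= 67,108,864 pixel values


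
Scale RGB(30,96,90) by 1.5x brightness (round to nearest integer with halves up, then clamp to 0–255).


Multiply each channel by 1.5, round half up, clamp to [0, 255]
R: 30×1.5 = 45
G: 96×1.5 = 144
B: 90×1.5 = 135
= RGB(45, 144, 135)


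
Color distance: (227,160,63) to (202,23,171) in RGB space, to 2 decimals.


d = √[(R₁-R₂)² + (G₁-G₂)² + (B₁-B₂)²]
d = √[(227-202)² + (160-23)² + (63-171)²]
d = √[625 + 18769 + 11664]
d = √31058
d ≈ 176.23


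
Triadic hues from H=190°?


Triadic: equally spaced at 120° intervals
H1 = 190°
H2 = (190 + 120) mod 360 = 310°
H3 = (190 + 240) mod 360 = 70°
Triadic = 190°, 310°, 70°


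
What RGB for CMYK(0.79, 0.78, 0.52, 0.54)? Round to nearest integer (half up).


R = 255 × (1-C) × (1-K) = 255 × 0.21 × 0.46 = 24.633 → 25
G = 255 × (1-M) × (1-K) = 255 × 0.22 × 0.46 = 25.806 → 26
B = 255 × (1-Y) × (1-K) = 255 × 0.48 × 0.46 = 56.304 → 56
= RGB(25, 26, 56)


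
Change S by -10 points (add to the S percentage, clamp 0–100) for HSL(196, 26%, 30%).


Original S = 26%
Adjustment = -10 percentage points
New S = 26 + (-10) = 16
Clamp to [0, 100] → 16
= HSL(196°, 16%, 30%)


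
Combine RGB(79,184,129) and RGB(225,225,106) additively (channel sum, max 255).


Additive: each channel = min(255, C₁+C₂)
R: 79+225 = 304 → 255
G: 184+225 = 409 → 255
B: 129+106 = 235 → 235
= RGB(255, 255, 235)


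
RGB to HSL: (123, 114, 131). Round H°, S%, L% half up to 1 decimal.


Normalize: R'=123/255≈0.4824, G'=114/255≈0.4471, B'=131/255≈0.5137
Max=131/255, Min=114/255, Δ=Max-Min=17/255
L = (Max+Min)/2 = (131+114)/510 = 245/510 = 0.48039… → L = 48.0%
L ≤ 0.5 → S = Δ/(Max+Min) = 17/(131+114) = 17/245 = 0.06938… → S = 6.9%
(the 1/255 factors cancel in S and H, so raw channel differences can be used)
Max is B' → H = 60 × ((R-G)/Δ + 4) = 60 × ((123-114)/17 + 4)
  9/17 + 4 = 0.5294… + 4 = 4.5294…
  H = 60 × 4.5294… = 271.764…° → H = 271.8°
= HSL(271.8°, 6.9%, 48.0%)


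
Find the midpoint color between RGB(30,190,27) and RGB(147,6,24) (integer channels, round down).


Midpoint: each channel = ⌊(C₁+C₂)/2⌋
R: ⌊(30+147)/2⌋ = 88
G: ⌊(190+6)/2⌋ = 98
B: ⌊(27+24)/2⌋ = 25
= RGB(88, 98, 25)


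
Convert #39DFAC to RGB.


39 → 57 (R)
DF → 223 (G)
AC → 172 (B)
= RGB(57, 223, 172)


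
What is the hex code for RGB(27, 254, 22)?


R = 27 → 1B (hex)
G = 254 → FE (hex)
B = 22 → 16 (hex)
Hex = #1BFE16


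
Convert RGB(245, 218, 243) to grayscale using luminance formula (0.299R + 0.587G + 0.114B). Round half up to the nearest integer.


Gray = 0.299×R + 0.587×G + 0.114×B
Gray = 0.299×245 + 0.587×218 + 0.114×243
Gray = 73.255 + 127.966 + 27.702
Gray = 228.923 → round half up → 229
Gray = 229


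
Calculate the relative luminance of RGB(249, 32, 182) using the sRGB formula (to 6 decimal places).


Linearize each channel (sRGB transfer function): c = v/255; c_lin = c/12.92 if c ≤ 0.04045, else ((c+0.055)/1.055)^2.4
  R: 249/255 ≈ 0.976471 > 0.04045 → ((0.976471+0.055)/1.055)^2.4 ≈ 0.947307
  G: 32/255 ≈ 0.125490 > 0.04045 → ((0.125490+0.055)/1.055)^2.4 ≈ 0.014444
  B: 182/255 ≈ 0.713725 > 0.04045 → ((0.713725+0.055)/1.055)^2.4 ≈ 0.467784
R_lin = 0.947307, G_lin = 0.014444, B_lin = 0.467784
L = 0.2126×R + 0.7152×G + 0.0722×B
L = 0.2126×0.947307 + 0.7152×0.014444 + 0.0722×0.467784
L ≈ 0.245502


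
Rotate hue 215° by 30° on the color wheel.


New hue = (H + rotation) mod 360
New hue = (215 + 30) mod 360
= 245 mod 360
= 245°


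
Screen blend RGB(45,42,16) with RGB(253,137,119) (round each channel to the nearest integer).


Screen: C = 255 - (255-A)×(255-B)/255, rounded to nearest integer
R: 255 - (255-45)×(255-253)/255 = 255 - 420/255 ≈ 255 - 1.647 = 253.353 → 253
G: 255 - (255-42)×(255-137)/255 = 255 - 25134/255 ≈ 255 - 98.565 = 156.435 → 156
B: 255 - (255-16)×(255-119)/255 = 255 - 32504/255 ≈ 255 - 127.467 = 127.533 → 128
= RGB(253, 156, 128)


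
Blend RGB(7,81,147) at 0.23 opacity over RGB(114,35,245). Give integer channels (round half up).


C = α×F + (1-α)×B, with 1-α = 0.77
R: 0.23×7 + 0.77×114 = 1.61 + 87.78 = 89.39 → 89
G: 0.23×81 + 0.77×35 = 18.63 + 26.95 = 45.58 → 46
B: 0.23×147 + 0.77×245 = 33.81 + 188.65 = 222.46 → 222
= RGB(89, 46, 222)


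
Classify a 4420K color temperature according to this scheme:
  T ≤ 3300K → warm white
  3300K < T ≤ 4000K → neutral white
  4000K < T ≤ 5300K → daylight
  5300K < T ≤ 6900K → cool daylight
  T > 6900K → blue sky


Temperature: 4420K
4000K < 4420K ≤ 5300K → daylight
Classification: daylight


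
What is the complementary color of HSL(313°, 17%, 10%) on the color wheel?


Complement = opposite side of color wheel = hue + 180°
H' = (313 + 180) mod 360 = 133°
S and L unchanged.
= HSL(133°, 17%, 10%)


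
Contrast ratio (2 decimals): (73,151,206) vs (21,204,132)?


Linearize each sRGB channel c=v/255: c/12.92 if c ≤ 0.04045 else ((c+0.055)/1.055)^2.4
L = 0.2126×R_lin + 0.7152×G_lin + 0.0722×B_lin
Color 1 (73,151,206):
  R=73: 73/255≈0.2863 > 0.04045 → ((0.2863+0.055)/1.055)^2.4 ≈ 0.06663
  G=151: 151/255≈0.5922 > 0.04045 → ((0.5922+0.055)/1.055)^2.4 ≈ 0.30947
  B=206: 206/255≈0.8078 > 0.04045 → ((0.8078+0.055)/1.055)^2.4 ≈ 0.61721
  L1 = 0.2126×0.06663 + 0.7152×0.30947 + 0.0722×0.61721 ≈ 0.28006
Color 2 (21,204,132):
  R=21: 21/255≈0.0824 > 0.04045 → ((0.0824+0.055)/1.055)^2.4 ≈ 0.00750
  G=204: 204/255≈0.8000 > 0.04045 → ((0.8000+0.055)/1.055)^2.4 ≈ 0.60383
  B=132: 132/255≈0.5176 > 0.04045 → ((0.5176+0.055)/1.055)^2.4 ≈ 0.23074
  L2 = 0.2126×0.00750 + 0.7152×0.60383 + 0.0722×0.23074 ≈ 0.45011
Lighter = 0.45011, Darker = 0.28006
Ratio = (L_lighter + 0.05) / (L_darker + 0.05)
Ratio = (0.45011 + 0.05) / (0.28006 + 0.05) = 0.50011 / 0.33006 ≈ 1.5152
Ratio ≈ 1.52:1


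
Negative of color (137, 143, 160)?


Invert: (255-R, 255-G, 255-B)
R: 255-137 = 118
G: 255-143 = 112
B: 255-160 = 95
= RGB(118, 112, 95)


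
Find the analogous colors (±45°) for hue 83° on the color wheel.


Base hue: 83°
Left analog: (83 - 45) mod 360 = 38°
Right analog: (83 + 45) mod 360 = 128°
Analogous hues = 38° and 128°


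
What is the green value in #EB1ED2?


Color: #EB1ED2
R = EB = 235
G = 1E = 30
B = D2 = 210
Green = 30


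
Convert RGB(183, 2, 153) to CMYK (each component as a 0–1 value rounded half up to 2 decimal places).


R'=183/255≈0.7176, G'=2/255≈0.0078, B'=153/255≈0.6000
K = 1 - max(R',G',B') = 1 - 183/255 = 72/255 = 0.28235… → 0.28
(1-R'-K)/(1-K) simplifies to (max-R)/max with max = 183:
C = (183-183)/183 = 0/183 = 0 → 0.00
M = (183-2)/183 = 181/183 = 0.98907… → 0.99
Y = (183-153)/183 = 30/183 = 0.16393… → 0.16
= CMYK(0.00, 0.99, 0.16, 0.28)


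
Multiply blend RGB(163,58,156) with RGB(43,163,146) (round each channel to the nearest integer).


Multiply: C = A×B/255, rounded to nearest integer
R: 163×43/255 = 7009/255 ≈ 27.486 → 27
G: 58×163/255 = 9454/255 ≈ 37.075 → 37
B: 156×146/255 = 22776/255 ≈ 89.318 → 89
= RGB(27, 37, 89)


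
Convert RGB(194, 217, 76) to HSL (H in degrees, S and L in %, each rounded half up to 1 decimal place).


Normalize: R'=194/255≈0.7608, G'=217/255≈0.8510, B'=76/255≈0.2980
Max=217/255, Min=76/255, Δ=Max-Min=141/255
L = (Max+Min)/2 = (217+76)/510 = 293/510 = 0.57450… → L = 57.5%
L > 0.5 → S = Δ/(2-Max-Min) = 141/(510-217-76) = 141/217 = 0.64976… → S = 65.0%
(the 1/255 factors cancel in S and H, so raw channel differences can be used)
Max is G' → H = 60 × ((B-R)/Δ + 2) = 60 × ((76-194)/141 + 2)
  -118/141 + 2 = -0.8368… + 2 = 1.1631…
  H = 60 × 1.1631… = 69.787…° → H = 69.8°
= HSL(69.8°, 65.0%, 57.5%)


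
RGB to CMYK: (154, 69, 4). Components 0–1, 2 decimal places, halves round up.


R'=154/255≈0.6039, G'=69/255≈0.2706, B'=4/255≈0.0157
K = 1 - max(R',G',B') = 1 - 154/255 = 101/255 = 0.39607… → 0.40
(1-R'-K)/(1-K) simplifies to (max-R)/max with max = 154:
C = (154-154)/154 = 0/154 = 0 → 0.00
M = (154-69)/154 = 85/154 = 0.55194… → 0.55
Y = (154-4)/154 = 150/154 = 0.97402… → 0.97
= CMYK(0.00, 0.55, 0.97, 0.40)


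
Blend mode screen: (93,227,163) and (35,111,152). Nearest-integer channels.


Screen: C = 255 - (255-A)×(255-B)/255, rounded to nearest integer
R: 255 - (255-93)×(255-35)/255 = 255 - 35640/255 ≈ 255 - 139.765 = 115.235 → 115
G: 255 - (255-227)×(255-111)/255 = 255 - 4032/255 ≈ 255 - 15.812 = 239.188 → 239
B: 255 - (255-163)×(255-152)/255 = 255 - 9476/255 ≈ 255 - 37.161 = 217.839 → 218
= RGB(115, 239, 218)


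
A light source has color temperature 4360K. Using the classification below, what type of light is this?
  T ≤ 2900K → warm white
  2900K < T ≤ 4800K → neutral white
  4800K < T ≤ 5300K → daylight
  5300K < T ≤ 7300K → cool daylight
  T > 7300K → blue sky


Temperature: 4360K
2900K < 4360K ≤ 4800K → neutral white
Classification: neutral white


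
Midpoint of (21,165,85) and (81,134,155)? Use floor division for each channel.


Midpoint: each channel = ⌊(C₁+C₂)/2⌋
R: ⌊(21+81)/2⌋ = 51
G: ⌊(165+134)/2⌋ = 149
B: ⌊(85+155)/2⌋ = 120
= RGB(51, 149, 120)


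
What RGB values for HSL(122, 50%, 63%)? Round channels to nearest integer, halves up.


H=122°, S=0.50, L=0.63
C = (1-|2L-1|)×S = (1-|0.26|)×0.50 = 0.37
H' = H/60 = 122/60 ≈ 2.0333; X = C×(1-|H' mod 2 - 1|) ≈ 0.0123
m = L - C/2 = 0.63 - 0.185 = 0.445
Sector ⌊H'⌋ = 2 → (R',G',B') = (0.0, 0.37, ≈0.0123)
RGB = ((R'+m)×255, (G'+m)×255, (B'+m)×255) = (113.475, 207.825, 116.62)
Round half up → RGB(113, 208, 117)


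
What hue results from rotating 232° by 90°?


New hue = (H + rotation) mod 360
New hue = (232 + 90) mod 360
= 322 mod 360
= 322°


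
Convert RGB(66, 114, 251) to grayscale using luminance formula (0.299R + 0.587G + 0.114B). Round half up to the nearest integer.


Gray = 0.299×R + 0.587×G + 0.114×B
Gray = 0.299×66 + 0.587×114 + 0.114×251
Gray = 19.734 + 66.918 + 28.614
Gray = 115.266 → round half up → 115
Gray = 115


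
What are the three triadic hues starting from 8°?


Triadic: equally spaced at 120° intervals
H1 = 8°
H2 = (8 + 120) mod 360 = 128°
H3 = (8 + 240) mod 360 = 248°
Triadic = 8°, 128°, 248°


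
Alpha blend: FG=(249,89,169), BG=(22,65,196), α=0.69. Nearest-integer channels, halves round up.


C = α×F + (1-α)×B, with 1-α = 0.31
R: 0.69×249 + 0.31×22 = 171.81 + 6.82 = 178.63 → 179
G: 0.69×89 + 0.31×65 = 61.41 + 20.15 = 81.56 → 82
B: 0.69×169 + 0.31×196 = 116.61 + 60.76 = 177.37 → 177
= RGB(179, 82, 177)


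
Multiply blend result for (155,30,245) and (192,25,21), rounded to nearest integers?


Multiply: C = A×B/255, rounded to nearest integer
R: 155×192/255 = 29760/255 ≈ 116.706 → 117
G: 30×25/255 = 750/255 ≈ 2.941 → 3
B: 245×21/255 = 5145/255 ≈ 20.176 → 20
= RGB(117, 3, 20)


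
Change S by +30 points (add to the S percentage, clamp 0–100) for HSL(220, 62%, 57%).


Original S = 62%
Adjustment = +30 percentage points
New S = 62 + (30) = 92
Clamp to [0, 100] → 92
= HSL(220°, 92%, 57%)


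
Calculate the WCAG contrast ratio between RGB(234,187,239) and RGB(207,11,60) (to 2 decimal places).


Linearize each sRGB channel c=v/255: c/12.92 if c ≤ 0.04045 else ((c+0.055)/1.055)^2.4
L = 0.2126×R_lin + 0.7152×G_lin + 0.0722×B_lin
Color 1 (234,187,239):
  R=234: 234/255≈0.9176 > 0.04045 → ((0.9176+0.055)/1.055)^2.4 ≈ 0.82279
  G=187: 187/255≈0.7333 > 0.04045 → ((0.7333+0.055)/1.055)^2.4 ≈ 0.49693
  B=239: 239/255≈0.9373 > 0.04045 → ((0.9373+0.055)/1.055)^2.4 ≈ 0.86316
  L1 = 0.2126×0.82279 + 0.7152×0.49693 + 0.0722×0.86316 ≈ 0.59265
Color 2 (207,11,60):
  R=207: 207/255≈0.8118 > 0.04045 → ((0.8118+0.055)/1.055)^2.4 ≈ 0.62396
  G=11: 11/255≈0.0431 > 0.04045 → ((0.0431+0.055)/1.055)^2.4 ≈ 0.00335
  B=60: 60/255≈0.2353 > 0.04045 → ((0.2353+0.055)/1.055)^2.4 ≈ 0.04519
  L2 = 0.2126×0.62396 + 0.7152×0.00335 + 0.0722×0.04519 ≈ 0.13831
Lighter = 0.59265, Darker = 0.13831
Ratio = (L_lighter + 0.05) / (L_darker + 0.05)
Ratio = (0.59265 + 0.05) / (0.13831 + 0.05) = 0.64265 / 0.18831 ≈ 3.4127
Ratio ≈ 3.41:1


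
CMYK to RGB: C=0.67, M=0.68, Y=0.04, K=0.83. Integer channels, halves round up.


R = 255 × (1-C) × (1-K) = 255 × 0.33 × 0.17 = 14.3055 → 14
G = 255 × (1-M) × (1-K) = 255 × 0.32 × 0.17 = 13.872 → 14
B = 255 × (1-Y) × (1-K) = 255 × 0.96 × 0.17 = 41.616 → 42
= RGB(14, 14, 42)


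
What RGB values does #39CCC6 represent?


39 → 57 (R)
CC → 204 (G)
C6 → 198 (B)
= RGB(57, 204, 198)


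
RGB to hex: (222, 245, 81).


R = 222 → DE (hex)
G = 245 → F5 (hex)
B = 81 → 51 (hex)
Hex = #DEF551


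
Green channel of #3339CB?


Color: #3339CB
R = 33 = 51
G = 39 = 57
B = CB = 203
Green = 57


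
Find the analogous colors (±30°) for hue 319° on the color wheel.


Base hue: 319°
Left analog: (319 - 30) mod 360 = 289°
Right analog: (319 + 30) mod 360 = 349°
Analogous hues = 289° and 349°


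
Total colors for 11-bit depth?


Colors = 2^bits = 2^11
= 2,048 colors


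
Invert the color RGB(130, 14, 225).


Invert: (255-R, 255-G, 255-B)
R: 255-130 = 125
G: 255-14 = 241
B: 255-225 = 30
= RGB(125, 241, 30)


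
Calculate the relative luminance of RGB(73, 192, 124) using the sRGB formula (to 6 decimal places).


Linearize each channel (sRGB transfer function): c = v/255; c_lin = c/12.92 if c ≤ 0.04045, else ((c+0.055)/1.055)^2.4
  R: 73/255 ≈ 0.286275 > 0.04045 → ((0.286275+0.055)/1.055)^2.4 ≈ 0.066626
  G: 192/255 ≈ 0.752941 > 0.04045 → ((0.752941+0.055)/1.055)^2.4 ≈ 0.527115
  B: 124/255 ≈ 0.486275 > 0.04045 → ((0.486275+0.055)/1.055)^2.4 ≈ 0.201556
R_lin = 0.066626, G_lin = 0.527115, B_lin = 0.201556
L = 0.2126×R + 0.7152×G + 0.0722×B
L = 0.2126×0.066626 + 0.7152×0.527115 + 0.0722×0.201556
L ≈ 0.405710


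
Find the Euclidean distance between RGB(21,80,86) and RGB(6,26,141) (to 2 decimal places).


d = √[(R₁-R₂)² + (G₁-G₂)² + (B₁-B₂)²]
d = √[(21-6)² + (80-26)² + (86-141)²]
d = √[225 + 2916 + 3025]
d = √6166
d ≈ 78.52


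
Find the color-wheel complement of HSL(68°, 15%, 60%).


Complement = opposite side of color wheel = hue + 180°
H' = (68 + 180) mod 360 = 248°
S and L unchanged.
= HSL(248°, 15%, 60%)


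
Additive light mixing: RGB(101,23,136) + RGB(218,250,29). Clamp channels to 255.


Additive: each channel = min(255, C₁+C₂)
R: 101+218 = 319 → 255
G: 23+250 = 273 → 255
B: 136+29 = 165 → 165
= RGB(255, 255, 165)


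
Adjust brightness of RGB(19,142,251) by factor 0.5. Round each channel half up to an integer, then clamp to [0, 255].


Multiply each channel by 0.5, round half up, clamp to [0, 255]
R: 19×0.5 = 9.5 → round → 10
G: 142×0.5 = 71
B: 251×0.5 = 125.5 → round → 126
= RGB(10, 71, 126)


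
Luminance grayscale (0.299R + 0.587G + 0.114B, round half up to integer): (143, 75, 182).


Gray = 0.299×R + 0.587×G + 0.114×B
Gray = 0.299×143 + 0.587×75 + 0.114×182
Gray = 42.757 + 44.025 + 20.748
Gray = 107.530 → round half up → 108
Gray = 108


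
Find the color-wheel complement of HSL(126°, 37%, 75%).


Complement = opposite side of color wheel = hue + 180°
H' = (126 + 180) mod 360 = 306°
S and L unchanged.
= HSL(306°, 37%, 75%)


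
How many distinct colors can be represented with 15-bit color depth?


Colors = 2^bits = 2^15
= 32,768 colors


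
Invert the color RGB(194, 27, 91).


Invert: (255-R, 255-G, 255-B)
R: 255-194 = 61
G: 255-27 = 228
B: 255-91 = 164
= RGB(61, 228, 164)


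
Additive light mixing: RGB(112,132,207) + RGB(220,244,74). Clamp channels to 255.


Additive: each channel = min(255, C₁+C₂)
R: 112+220 = 332 → 255
G: 132+244 = 376 → 255
B: 207+74 = 281 → 255
= RGB(255, 255, 255)


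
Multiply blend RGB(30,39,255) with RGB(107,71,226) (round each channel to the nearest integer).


Multiply: C = A×B/255, rounded to nearest integer
R: 30×107/255 = 3210/255 ≈ 12.588 → 13
G: 39×71/255 = 2769/255 ≈ 10.859 → 11
B: 255×226/255 = 57630/255 ≈ 226.000 → 226
= RGB(13, 11, 226)


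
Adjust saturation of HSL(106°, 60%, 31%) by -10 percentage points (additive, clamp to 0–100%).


Original S = 60%
Adjustment = -10 percentage points
New S = 60 + (-10) = 50
Clamp to [0, 100] → 50
= HSL(106°, 50%, 31%)


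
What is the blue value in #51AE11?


Color: #51AE11
R = 51 = 81
G = AE = 174
B = 11 = 17
Blue = 17


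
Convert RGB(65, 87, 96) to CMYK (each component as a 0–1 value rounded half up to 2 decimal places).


R'=65/255≈0.2549, G'=87/255≈0.3412, B'=96/255≈0.3765
K = 1 - max(R',G',B') = 1 - 96/255 = 159/255 = 0.62352… → 0.62
(1-R'-K)/(1-K) simplifies to (max-R)/max with max = 96:
C = (96-65)/96 = 31/96 = 0.32291… → 0.32
M = (96-87)/96 = 9/96 = 0.09375 → 0.09
Y = (96-96)/96 = 0/96 = 0 → 0.00
= CMYK(0.32, 0.09, 0.00, 0.62)


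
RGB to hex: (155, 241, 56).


R = 155 → 9B (hex)
G = 241 → F1 (hex)
B = 56 → 38 (hex)
Hex = #9BF138


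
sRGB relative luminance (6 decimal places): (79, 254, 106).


Linearize each channel (sRGB transfer function): c = v/255; c_lin = c/12.92 if c ≤ 0.04045, else ((c+0.055)/1.055)^2.4
  R: 79/255 ≈ 0.309804 > 0.04045 → ((0.309804+0.055)/1.055)^2.4 ≈ 0.078187
  G: 254/255 ≈ 0.996078 > 0.04045 → ((0.996078+0.055)/1.055)^2.4 ≈ 0.991102
  B: 106/255 ≈ 0.415686 > 0.04045 → ((0.415686+0.055)/1.055)^2.4 ≈ 0.144128
R_lin = 0.078187, G_lin = 0.991102, B_lin = 0.144128
L = 0.2126×R + 0.7152×G + 0.0722×B
L = 0.2126×0.078187 + 0.7152×0.991102 + 0.0722×0.144128
L ≈ 0.735865
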